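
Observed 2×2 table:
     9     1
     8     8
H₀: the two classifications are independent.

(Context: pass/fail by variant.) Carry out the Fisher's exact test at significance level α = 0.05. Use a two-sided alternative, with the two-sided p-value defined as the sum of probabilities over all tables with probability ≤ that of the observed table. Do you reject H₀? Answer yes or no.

reject H₀: no

Margins: r₁=10, r₂=16, c₁=17, c₂=9, n=26
p_obs = C(10,9)·C(16,8)/C(26,17); sum pmf over tables with pmf ≤ p_obs
p-value (two-sided) = 0.08733
At α=0.05: p ≥ α → fail to reject H₀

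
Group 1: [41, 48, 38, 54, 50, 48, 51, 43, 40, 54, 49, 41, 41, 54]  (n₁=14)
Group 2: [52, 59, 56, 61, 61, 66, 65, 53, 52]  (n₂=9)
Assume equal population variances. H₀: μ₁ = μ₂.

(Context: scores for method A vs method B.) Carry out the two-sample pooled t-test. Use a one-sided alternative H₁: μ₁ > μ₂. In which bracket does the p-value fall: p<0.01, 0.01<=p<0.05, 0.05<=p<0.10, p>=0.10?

x̄₁=46.571, s₁=5.747, n₁=14
x̄₂=58.333, s₂=5.385, n₂=9
s_p² = [13·5.747² + 8·5.385²]/21 = 31.4966
SE = √(s_p²·(1/14+1/9)) = 2.3978
t = (46.571−58.333)/2.3978 = -4.9053
df = 21
p-value (one-sided, H₁ greater) = 0.99996
→ bracket: p>=0.10

p-value bracket: p>=0.10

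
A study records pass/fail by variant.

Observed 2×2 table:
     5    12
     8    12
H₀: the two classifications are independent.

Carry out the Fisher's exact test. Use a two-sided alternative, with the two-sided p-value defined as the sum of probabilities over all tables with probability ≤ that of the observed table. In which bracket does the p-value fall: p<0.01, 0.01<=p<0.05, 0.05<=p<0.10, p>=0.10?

p-value bracket: p>=0.10

Margins: r₁=17, r₂=20, c₁=13, c₂=24, n=37
p_obs = C(17,5)·C(20,8)/C(37,13); sum pmf over tables with pmf ≤ p_obs
p-value (two-sided) = 0.73070
→ bracket: p>=0.10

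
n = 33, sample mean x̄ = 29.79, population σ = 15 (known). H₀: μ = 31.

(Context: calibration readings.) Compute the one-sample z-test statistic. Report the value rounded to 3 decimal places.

SE = σ/√n = 15/√33 = 2.6112
z = (x̄−μ₀)/SE = (29.79−31)/2.6112 = -0.4634

test statistic = -0.463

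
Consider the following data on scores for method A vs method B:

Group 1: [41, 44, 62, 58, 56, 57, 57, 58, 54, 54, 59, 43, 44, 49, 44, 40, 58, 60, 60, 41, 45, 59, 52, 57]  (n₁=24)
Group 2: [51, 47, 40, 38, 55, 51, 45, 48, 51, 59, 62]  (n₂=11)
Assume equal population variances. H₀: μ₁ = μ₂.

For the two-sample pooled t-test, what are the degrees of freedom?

degrees of freedom = 33

df = n₁ + n₂ − 2 = 24 + 11 − 2 = 33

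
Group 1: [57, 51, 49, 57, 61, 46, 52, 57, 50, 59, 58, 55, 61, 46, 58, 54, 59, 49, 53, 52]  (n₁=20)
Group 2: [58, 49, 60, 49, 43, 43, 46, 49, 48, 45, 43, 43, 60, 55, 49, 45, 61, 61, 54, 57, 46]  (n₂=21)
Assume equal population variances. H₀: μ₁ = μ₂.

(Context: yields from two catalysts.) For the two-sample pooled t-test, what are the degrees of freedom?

df = n₁ + n₂ − 2 = 20 + 21 − 2 = 39

degrees of freedom = 39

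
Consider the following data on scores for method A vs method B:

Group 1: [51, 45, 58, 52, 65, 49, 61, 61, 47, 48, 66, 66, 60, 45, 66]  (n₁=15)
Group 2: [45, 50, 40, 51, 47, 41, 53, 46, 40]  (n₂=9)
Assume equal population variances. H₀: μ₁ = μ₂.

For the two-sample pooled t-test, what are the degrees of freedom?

degrees of freedom = 22

df = n₁ + n₂ − 2 = 15 + 9 − 2 = 22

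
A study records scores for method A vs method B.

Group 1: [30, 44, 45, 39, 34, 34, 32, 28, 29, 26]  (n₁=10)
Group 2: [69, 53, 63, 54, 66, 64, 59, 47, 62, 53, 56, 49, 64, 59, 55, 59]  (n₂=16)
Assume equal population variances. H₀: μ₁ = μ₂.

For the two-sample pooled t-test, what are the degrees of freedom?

df = n₁ + n₂ − 2 = 10 + 16 − 2 = 24

degrees of freedom = 24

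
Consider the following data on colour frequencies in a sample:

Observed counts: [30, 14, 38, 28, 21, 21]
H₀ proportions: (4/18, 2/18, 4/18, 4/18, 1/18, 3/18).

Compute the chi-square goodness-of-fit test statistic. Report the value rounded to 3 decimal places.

n = 152; E_i = n·p_i = [33.78, 16.89, 33.78, 33.78, 8.44, 25.33]
χ² = (30−33.78)²/33.78 + (14−16.89)²/16.89 + (38−33.78)²/33.78 + (28−33.78)²/33.78 + (21−8.44)²/8.44 + (21−25.33)²/25.33 = 21.8421
df = 5

test statistic = 21.842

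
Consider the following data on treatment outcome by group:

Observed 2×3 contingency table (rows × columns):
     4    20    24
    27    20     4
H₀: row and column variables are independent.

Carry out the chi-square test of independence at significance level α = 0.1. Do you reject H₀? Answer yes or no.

Row totals [48, 51], col totals [31, 40, 28], n=99
χ² = (4−15.03)²/15.03 + (20−19.39)²/19.39 + (24−13.58)²/13.58 + (27−15.97)²/15.97 + (20−20.61)²/20.61 + (4−14.42)²/14.42 = 31.2881
df = 2
p-value (upper-tail) = 0.00000
At α=0.1: p < α → reject H₀

reject H₀: yes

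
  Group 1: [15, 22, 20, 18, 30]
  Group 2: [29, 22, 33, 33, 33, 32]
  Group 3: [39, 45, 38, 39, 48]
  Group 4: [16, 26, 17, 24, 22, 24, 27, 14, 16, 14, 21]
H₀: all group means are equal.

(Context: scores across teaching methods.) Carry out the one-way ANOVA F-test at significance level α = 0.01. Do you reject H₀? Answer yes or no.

reject H₀: yes

Group means [21.00, 30.33, 41.80, 20.09], grand mean 26.556
SSB = Σnᵢ(x̄ᵢ−x̄)² = 1861.624; SSW = ΣΣ(x−x̄ᵢ)² = 537.042
MSB = 1861.624/3 = 620.5414; MSW = 537.042/23 = 23.3497
F = MSB/MSW = 26.5760
df = (3, 23)
p-value (upper-tail) = 0.00000
At α=0.01: p < α → reject H₀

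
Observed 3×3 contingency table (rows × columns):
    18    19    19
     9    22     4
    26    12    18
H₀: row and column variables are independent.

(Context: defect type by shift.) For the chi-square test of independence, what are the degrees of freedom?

degrees of freedom = 4

df = (r−1)(c−1) = (3−1)·(3−1) = 4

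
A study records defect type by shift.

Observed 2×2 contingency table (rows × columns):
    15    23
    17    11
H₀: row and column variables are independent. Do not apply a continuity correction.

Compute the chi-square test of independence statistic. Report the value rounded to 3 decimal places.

test statistic = 2.912

Row totals [38, 28], col totals [32, 34], n=66
χ² = (15−18.42)²/18.42 + (23−19.58)²/19.58 + (17−13.58)²/13.58 + (11−14.42)²/14.42 = 2.9120
df = 1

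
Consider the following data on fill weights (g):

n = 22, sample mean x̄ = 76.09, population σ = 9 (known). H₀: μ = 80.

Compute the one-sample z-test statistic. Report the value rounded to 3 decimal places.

SE = σ/√n = 9/√22 = 1.9188
z = (x̄−μ₀)/SE = (76.09−80)/1.9188 = -2.0377

test statistic = -2.038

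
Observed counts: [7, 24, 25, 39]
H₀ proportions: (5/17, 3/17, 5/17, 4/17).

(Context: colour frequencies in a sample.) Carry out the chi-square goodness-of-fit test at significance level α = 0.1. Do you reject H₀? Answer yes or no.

reject H₀: yes

n = 95; E_i = n·p_i = [27.94, 16.76, 27.94, 22.35]
χ² = (7−27.94)²/27.94 + (24−16.76)²/16.76 + (25−27.94)²/27.94 + (39−22.35)²/22.35 = 31.5247
df = 3
p-value (upper-tail) = 0.00000
At α=0.1: p < α → reject H₀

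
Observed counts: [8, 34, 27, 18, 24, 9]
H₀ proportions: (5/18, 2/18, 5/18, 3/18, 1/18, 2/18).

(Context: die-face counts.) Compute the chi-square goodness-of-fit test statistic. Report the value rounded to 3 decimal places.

n = 120; E_i = n·p_i = [33.33, 13.33, 33.33, 20.00, 6.67, 13.33]
χ² = (8−33.33)²/33.33 + (34−13.33)²/13.33 + (27−33.33)²/33.33 + (18−20.00)²/20.00 + (24−6.67)²/6.67 + (9−13.33)²/13.33 = 99.1650
df = 5

test statistic = 99.165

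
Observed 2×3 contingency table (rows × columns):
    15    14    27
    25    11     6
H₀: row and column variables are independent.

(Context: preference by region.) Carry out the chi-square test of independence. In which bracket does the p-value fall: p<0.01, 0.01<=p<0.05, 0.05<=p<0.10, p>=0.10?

p-value bracket: p<0.01

Row totals [56, 42], col totals [40, 25, 33], n=98
χ² = (15−22.86)²/22.86 + (14−14.29)²/14.29 + (27−18.86)²/18.86 + (25−17.14)²/17.14 + (11−10.71)²/10.71 + (6−14.14)²/14.14 = 14.5200
df = 2
p-value (upper-tail) = 0.00070
→ bracket: p<0.01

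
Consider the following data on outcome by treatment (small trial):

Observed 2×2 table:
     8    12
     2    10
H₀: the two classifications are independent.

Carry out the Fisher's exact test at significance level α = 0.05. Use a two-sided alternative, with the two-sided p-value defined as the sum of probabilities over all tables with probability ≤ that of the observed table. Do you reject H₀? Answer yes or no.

reject H₀: no

Margins: r₁=20, r₂=12, c₁=10, c₂=22, n=32
p_obs = C(20,8)·C(12,2)/C(32,10); sum pmf over tables with pmf ≤ p_obs
p-value (two-sided) = 0.24790
At α=0.05: p ≥ α → fail to reject H₀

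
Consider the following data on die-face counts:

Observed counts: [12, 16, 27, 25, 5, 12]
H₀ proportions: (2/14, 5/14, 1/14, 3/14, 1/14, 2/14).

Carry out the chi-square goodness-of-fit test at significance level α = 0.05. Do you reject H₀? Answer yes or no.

n = 97; E_i = n·p_i = [13.86, 34.64, 6.93, 20.79, 6.93, 13.86]
χ² = (12−13.86)²/13.86 + (16−34.64)²/34.64 + (27−6.93)²/6.93 + (25−20.79)²/20.79 + (5−6.93)²/6.93 + (12−13.86)²/13.86 = 70.0667
df = 5
p-value (upper-tail) = 0.00000
At α=0.05: p < α → reject H₀

reject H₀: yes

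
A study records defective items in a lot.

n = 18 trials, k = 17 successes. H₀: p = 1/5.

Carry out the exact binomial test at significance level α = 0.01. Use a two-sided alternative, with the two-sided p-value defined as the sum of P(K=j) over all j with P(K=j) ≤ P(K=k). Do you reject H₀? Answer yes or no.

reject H₀: yes

Exact binomial: n=18, k=17, p₀=1/5=0.2000
P(X=j) = C(n,j)·p₀^j·(1−p₀)^(n−j); p = Σ P(X=j) over j with P(X=j) ≤ P(X=17)
p-value (two-sided) = 0.00000
At α=0.01: p < α → reject H₀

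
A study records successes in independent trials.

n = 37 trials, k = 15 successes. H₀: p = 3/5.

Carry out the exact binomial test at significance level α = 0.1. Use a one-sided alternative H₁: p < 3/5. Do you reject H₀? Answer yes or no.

reject H₀: yes

Exact binomial: n=37, k=15, p₀=3/5=0.6000
P(X≤15) from Σ C(n,i)·p₀^i·(1−p₀)^(n−i)
p-value (one-sided, H₁ less) = 0.01307
At α=0.1: p < α → reject H₀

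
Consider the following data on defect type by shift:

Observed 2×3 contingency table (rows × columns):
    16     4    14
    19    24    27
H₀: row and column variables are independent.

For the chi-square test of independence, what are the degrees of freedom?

df = (r−1)(c−1) = (2−1)·(3−1) = 2

degrees of freedom = 2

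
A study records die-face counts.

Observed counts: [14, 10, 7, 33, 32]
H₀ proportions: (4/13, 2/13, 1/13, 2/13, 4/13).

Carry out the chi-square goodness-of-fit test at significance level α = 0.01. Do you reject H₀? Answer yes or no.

n = 96; E_i = n·p_i = [29.54, 14.77, 7.38, 14.77, 29.54]
χ² = (14−29.54)²/29.54 + (10−14.77)²/14.77 + (7−7.38)²/7.38 + (33−14.77)²/14.77 + (32−29.54)²/29.54 = 32.4427
df = 4
p-value (upper-tail) = 0.00000
At α=0.01: p < α → reject H₀

reject H₀: yes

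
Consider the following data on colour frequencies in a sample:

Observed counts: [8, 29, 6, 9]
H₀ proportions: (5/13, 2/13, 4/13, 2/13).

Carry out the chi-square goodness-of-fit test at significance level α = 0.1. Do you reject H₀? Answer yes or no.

n = 52; E_i = n·p_i = [20.00, 8.00, 16.00, 8.00]
χ² = (8−20.00)²/20.00 + (29−8.00)²/8.00 + (6−16.00)²/16.00 + (9−8.00)²/8.00 = 68.7000
df = 3
p-value (upper-tail) = 0.00000
At α=0.1: p < α → reject H₀

reject H₀: yes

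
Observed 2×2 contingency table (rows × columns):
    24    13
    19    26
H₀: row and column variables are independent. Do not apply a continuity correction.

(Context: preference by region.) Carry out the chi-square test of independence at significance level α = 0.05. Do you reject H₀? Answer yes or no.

Row totals [37, 45], col totals [43, 39], n=82
χ² = (24−19.40)²/19.40 + (13−17.60)²/17.60 + (19−23.60)²/23.60 + (26−21.40)²/21.40 = 4.1740
df = 1
p-value (upper-tail) = 0.04105
At α=0.05: p < α → reject H₀

reject H₀: yes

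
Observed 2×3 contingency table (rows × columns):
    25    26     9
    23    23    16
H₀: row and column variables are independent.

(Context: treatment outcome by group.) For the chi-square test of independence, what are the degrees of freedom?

df = (r−1)(c−1) = (2−1)·(3−1) = 2

degrees of freedom = 2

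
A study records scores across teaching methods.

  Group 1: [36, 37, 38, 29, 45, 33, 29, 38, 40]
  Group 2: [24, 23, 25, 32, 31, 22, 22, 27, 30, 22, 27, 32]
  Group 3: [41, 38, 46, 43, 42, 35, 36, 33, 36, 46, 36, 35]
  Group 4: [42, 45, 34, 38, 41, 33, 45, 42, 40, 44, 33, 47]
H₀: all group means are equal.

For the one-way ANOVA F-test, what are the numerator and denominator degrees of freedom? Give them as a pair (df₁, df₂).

k = 4 groups, N = 45 total
df = (k−1, N−k) = (4−1, 45−4) = (3, 41)

degrees of freedom = [3, 41]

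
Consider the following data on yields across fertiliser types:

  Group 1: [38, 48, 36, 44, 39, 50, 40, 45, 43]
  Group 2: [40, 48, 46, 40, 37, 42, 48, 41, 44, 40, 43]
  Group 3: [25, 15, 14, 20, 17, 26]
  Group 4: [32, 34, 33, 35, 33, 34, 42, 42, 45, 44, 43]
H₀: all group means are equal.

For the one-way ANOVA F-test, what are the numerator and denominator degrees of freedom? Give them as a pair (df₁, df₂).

k = 4 groups, N = 37 total
df = (k−1, N−k) = (4−1, 37−4) = (3, 33)

degrees of freedom = [3, 33]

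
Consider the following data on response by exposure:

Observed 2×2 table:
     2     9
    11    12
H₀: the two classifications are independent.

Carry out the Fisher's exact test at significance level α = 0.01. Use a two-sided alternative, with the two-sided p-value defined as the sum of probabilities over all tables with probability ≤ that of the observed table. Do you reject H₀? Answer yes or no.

Margins: r₁=11, r₂=23, c₁=13, c₂=21, n=34
p_obs = C(11,2)·C(23,11)/C(34,13); sum pmf over tables with pmf ≤ p_obs
p-value (two-sided) = 0.13982
At α=0.01: p ≥ α → fail to reject H₀

reject H₀: no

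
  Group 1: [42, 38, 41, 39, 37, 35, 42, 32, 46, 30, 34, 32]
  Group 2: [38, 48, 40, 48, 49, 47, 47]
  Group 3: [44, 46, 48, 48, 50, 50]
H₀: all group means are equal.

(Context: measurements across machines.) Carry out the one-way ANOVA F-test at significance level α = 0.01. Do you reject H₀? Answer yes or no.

reject H₀: yes

Group means [37.33, 45.29, 47.67], grand mean 42.040
SSB = Σnᵢ(x̄ᵢ−x̄)² = 529.531; SSW = ΣΣ(x−x̄ᵢ)² = 405.429
MSB = 529.531/2 = 264.7657; MSW = 405.429/22 = 18.4286
F = MSB/MSW = 14.3671
df = (2, 22)
p-value (upper-tail) = 0.00010
At α=0.01: p < α → reject H₀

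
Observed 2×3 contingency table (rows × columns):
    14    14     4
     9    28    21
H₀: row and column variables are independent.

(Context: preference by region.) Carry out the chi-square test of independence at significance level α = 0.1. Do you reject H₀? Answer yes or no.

Row totals [32, 58], col totals [23, 42, 25], n=90
χ² = (14−8.18)²/8.18 + (14−14.93)²/14.93 + (4−8.89)²/8.89 + (9−14.82)²/14.82 + (28−27.07)²/27.07 + (21−16.11)²/16.11 = 10.6951
df = 2
p-value (upper-tail) = 0.00476
At α=0.1: p < α → reject H₀

reject H₀: yes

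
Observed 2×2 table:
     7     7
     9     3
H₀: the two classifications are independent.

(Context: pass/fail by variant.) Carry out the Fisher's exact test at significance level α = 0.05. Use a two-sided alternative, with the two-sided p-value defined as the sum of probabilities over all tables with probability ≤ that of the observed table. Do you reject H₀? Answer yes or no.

reject H₀: no

Margins: r₁=14, r₂=12, c₁=16, c₂=10, n=26
p_obs = C(14,7)·C(12,9)/C(26,16); sum pmf over tables with pmf ≤ p_obs
p-value (two-sided) = 0.24752
At α=0.05: p ≥ α → fail to reject H₀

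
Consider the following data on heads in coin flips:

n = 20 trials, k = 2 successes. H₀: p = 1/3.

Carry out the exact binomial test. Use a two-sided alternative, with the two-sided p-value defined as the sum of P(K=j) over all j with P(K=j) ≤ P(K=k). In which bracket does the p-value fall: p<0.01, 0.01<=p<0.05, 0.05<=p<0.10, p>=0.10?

p-value bracket: 0.01<=p<0.05

Exact binomial: n=20, k=2, p₀=1/3=0.3333
P(X=j) = C(n,j)·p₀^j·(1−p₀)^(n−j); p = Σ P(X=j) over j with P(X=j) ≤ P(X=2)
p-value (two-sided) = 0.03057
→ bracket: 0.01<=p<0.05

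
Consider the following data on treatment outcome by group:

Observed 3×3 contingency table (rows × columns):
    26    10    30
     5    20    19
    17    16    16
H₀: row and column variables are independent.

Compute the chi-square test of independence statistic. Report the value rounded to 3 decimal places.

Row totals [66, 44, 49], col totals [48, 46, 65], n=159
χ² = (26−19.92)²/19.92 + (10−19.09)²/19.09 + (30−26.98)²/26.98 + (5−13.28)²/13.28 + (20−12.73)²/12.73 + (19−17.99)²/17.99 + (17−14.79)²/14.79 + (16−14.18)²/14.18 + (16−20.03)²/20.03 = 17.2719
df = 4

test statistic = 17.272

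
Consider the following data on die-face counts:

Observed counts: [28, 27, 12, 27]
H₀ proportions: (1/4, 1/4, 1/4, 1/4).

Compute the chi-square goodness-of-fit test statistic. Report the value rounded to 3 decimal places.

n = 94; E_i = n·p_i = [23.50, 23.50, 23.50, 23.50]
χ² = (28−23.50)²/23.50 + (27−23.50)²/23.50 + (12−23.50)²/23.50 + (27−23.50)²/23.50 = 7.5319
df = 3

test statistic = 7.532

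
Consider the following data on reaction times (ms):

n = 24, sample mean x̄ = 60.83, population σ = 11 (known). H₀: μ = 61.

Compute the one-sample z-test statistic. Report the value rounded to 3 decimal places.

test statistic = -0.076

SE = σ/√n = 11/√24 = 2.2454
z = (x̄−μ₀)/SE = (60.83−61)/2.2454 = -0.0757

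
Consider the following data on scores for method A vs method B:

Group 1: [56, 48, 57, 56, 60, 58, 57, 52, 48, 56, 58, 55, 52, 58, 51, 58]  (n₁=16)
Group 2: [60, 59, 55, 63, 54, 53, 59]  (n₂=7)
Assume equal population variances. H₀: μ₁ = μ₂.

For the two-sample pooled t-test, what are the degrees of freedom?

degrees of freedom = 21

df = n₁ + n₂ − 2 = 16 + 7 − 2 = 21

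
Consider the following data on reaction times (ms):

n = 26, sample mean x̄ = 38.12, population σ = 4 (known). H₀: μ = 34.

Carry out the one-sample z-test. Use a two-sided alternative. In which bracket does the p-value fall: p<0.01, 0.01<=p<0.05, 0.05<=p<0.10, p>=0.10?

p-value bracket: p<0.01

SE = σ/√n = 4/√26 = 0.7845
z = (x̄−μ₀)/SE = (38.12−34)/0.7845 = 5.2520
p-value (two-sided) = 0.00000
→ bracket: p<0.01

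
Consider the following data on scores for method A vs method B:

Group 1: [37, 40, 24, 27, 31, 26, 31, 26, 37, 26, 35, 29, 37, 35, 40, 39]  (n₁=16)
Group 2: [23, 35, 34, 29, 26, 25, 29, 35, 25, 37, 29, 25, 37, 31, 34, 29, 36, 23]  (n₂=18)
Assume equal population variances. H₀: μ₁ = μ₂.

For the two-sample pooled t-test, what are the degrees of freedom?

df = n₁ + n₂ − 2 = 16 + 18 − 2 = 32

degrees of freedom = 32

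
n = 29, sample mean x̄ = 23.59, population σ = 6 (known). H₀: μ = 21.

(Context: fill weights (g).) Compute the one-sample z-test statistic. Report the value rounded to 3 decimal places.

SE = σ/√n = 6/√29 = 1.1142
z = (x̄−μ₀)/SE = (23.59−21)/1.1142 = 2.3246

test statistic = 2.325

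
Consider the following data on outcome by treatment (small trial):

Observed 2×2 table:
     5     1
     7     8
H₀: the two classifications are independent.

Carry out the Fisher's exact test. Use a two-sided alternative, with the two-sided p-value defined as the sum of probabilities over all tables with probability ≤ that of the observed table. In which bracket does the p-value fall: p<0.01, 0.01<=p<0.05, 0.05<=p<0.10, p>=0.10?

Margins: r₁=6, r₂=15, c₁=12, c₂=9, n=21
p_obs = C(6,5)·C(15,7)/C(21,12); sum pmf over tables with pmf ≤ p_obs
p-value (two-sided) = 0.17780
→ bracket: p>=0.10

p-value bracket: p>=0.10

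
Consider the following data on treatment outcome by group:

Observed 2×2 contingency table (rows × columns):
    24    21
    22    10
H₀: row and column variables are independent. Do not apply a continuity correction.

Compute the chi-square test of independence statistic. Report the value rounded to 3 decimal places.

Row totals [45, 32], col totals [46, 31], n=77
χ² = (24−26.88)²/26.88 + (21−18.12)²/18.12 + (22−19.12)²/19.12 + (10−12.88)²/12.88 = 1.8481
df = 1

test statistic = 1.848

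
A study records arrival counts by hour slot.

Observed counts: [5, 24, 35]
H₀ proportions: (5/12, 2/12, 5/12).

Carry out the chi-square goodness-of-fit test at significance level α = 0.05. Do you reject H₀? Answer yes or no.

reject H₀: yes

n = 64; E_i = n·p_i = [26.67, 10.67, 26.67]
χ² = (5−26.67)²/26.67 + (24−10.67)²/10.67 + (35−26.67)²/26.67 = 36.8750
df = 2
p-value (upper-tail) = 0.00000
At α=0.05: p < α → reject H₀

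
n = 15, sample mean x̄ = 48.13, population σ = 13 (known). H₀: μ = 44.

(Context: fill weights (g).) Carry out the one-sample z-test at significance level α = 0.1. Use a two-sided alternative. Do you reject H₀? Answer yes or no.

reject H₀: no

SE = σ/√n = 13/√15 = 3.3566
z = (x̄−μ₀)/SE = (48.13−44)/3.3566 = 1.2304
p-value (two-sided) = 0.21854
At α=0.1: p ≥ α → fail to reject H₀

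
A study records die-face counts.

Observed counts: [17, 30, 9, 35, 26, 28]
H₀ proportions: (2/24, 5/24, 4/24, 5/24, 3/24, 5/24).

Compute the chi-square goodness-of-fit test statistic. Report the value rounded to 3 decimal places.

n = 145; E_i = n·p_i = [12.08, 30.21, 24.17, 30.21, 18.12, 30.21]
χ² = (17−12.08)²/12.08 + (30−30.21)²/30.21 + (9−24.17)²/24.17 + (35−30.21)²/30.21 + (26−18.12)²/18.12 + (28−30.21)²/30.21 = 15.8634
df = 5

test statistic = 15.863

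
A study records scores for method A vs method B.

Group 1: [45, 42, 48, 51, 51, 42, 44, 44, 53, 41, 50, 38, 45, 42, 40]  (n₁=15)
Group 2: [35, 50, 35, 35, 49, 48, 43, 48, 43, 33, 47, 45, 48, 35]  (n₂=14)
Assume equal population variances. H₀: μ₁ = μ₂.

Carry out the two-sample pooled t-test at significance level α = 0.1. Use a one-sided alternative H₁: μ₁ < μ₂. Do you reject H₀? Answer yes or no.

x̄₁=45.067, s₁=4.543, n₁=15
x̄₂=42.429, s₂=6.394, n₂=14
s_p² = [14·4.543² + 13·6.394²]/27 = 30.3838
SE = √(s_p²·(1/15+1/14)) = 2.0484
t = (45.067−42.429)/2.0484 = 1.2879
df = 27
p-value (one-sided, H₁ less) = 0.89564
At α=0.1: p ≥ α → fail to reject H₀

reject H₀: no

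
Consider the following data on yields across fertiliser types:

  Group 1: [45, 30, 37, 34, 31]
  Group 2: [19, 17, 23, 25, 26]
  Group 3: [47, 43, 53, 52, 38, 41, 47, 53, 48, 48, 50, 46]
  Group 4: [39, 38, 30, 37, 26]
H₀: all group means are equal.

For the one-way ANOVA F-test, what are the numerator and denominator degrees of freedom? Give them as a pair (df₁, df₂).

degrees of freedom = [3, 23]

k = 4 groups, N = 27 total
df = (k−1, N−k) = (4−1, 27−4) = (3, 23)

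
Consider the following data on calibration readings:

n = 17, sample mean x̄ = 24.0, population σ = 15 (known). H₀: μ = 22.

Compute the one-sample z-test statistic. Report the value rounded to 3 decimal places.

test statistic = 0.550

SE = σ/√n = 15/√17 = 3.6380
z = (x̄−μ₀)/SE = (24.0−22)/3.6380 = 0.5497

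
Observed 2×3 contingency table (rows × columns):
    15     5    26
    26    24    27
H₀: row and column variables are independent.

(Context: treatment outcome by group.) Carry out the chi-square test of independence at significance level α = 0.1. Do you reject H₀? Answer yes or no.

reject H₀: yes

Row totals [46, 77], col totals [41, 29, 53], n=123
χ² = (15−15.33)²/15.33 + (5−10.85)²/10.85 + (26−19.82)²/19.82 + (26−25.67)²/25.67 + (24−18.15)²/18.15 + (27−33.18)²/33.18 = 8.1212
df = 2
p-value (upper-tail) = 0.01724
At α=0.1: p < α → reject H₀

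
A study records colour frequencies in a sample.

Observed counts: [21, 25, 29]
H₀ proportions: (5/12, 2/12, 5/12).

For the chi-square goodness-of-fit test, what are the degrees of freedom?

degrees of freedom = 2

df = k − 1 = 3 − 1 = 2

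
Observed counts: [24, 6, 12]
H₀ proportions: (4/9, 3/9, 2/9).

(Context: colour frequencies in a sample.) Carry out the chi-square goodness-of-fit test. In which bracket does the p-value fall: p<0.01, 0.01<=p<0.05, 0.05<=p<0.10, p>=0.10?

n = 42; E_i = n·p_i = [18.67, 14.00, 9.33]
χ² = (24−18.67)²/18.67 + (6−14.00)²/14.00 + (12−9.33)²/9.33 = 6.8571
df = 2
p-value (upper-tail) = 0.03243
→ bracket: 0.01<=p<0.05

p-value bracket: 0.01<=p<0.05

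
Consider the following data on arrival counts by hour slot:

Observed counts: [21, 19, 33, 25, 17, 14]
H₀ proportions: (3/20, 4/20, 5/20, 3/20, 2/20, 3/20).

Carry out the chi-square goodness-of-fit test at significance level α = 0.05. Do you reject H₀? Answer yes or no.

reject H₀: no

n = 129; E_i = n·p_i = [19.35, 25.80, 32.25, 19.35, 12.90, 19.35]
χ² = (21−19.35)²/19.35 + (19−25.80)²/25.80 + (33−32.25)²/32.25 + (25−19.35)²/19.35 + (17−12.90)²/12.90 + (14−19.35)²/19.35 = 6.3824
df = 5
p-value (upper-tail) = 0.27076
At α=0.05: p ≥ α → fail to reject H₀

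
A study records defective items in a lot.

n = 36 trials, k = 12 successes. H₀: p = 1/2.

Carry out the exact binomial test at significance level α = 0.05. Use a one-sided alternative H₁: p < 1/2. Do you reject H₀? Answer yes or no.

Exact binomial: n=36, k=12, p₀=1/2=0.5000
P(X≤12) from Σ C(n,i)·p₀^i·(1−p₀)^(n−i)
p-value (one-sided, H₁ less) = 0.03262
At α=0.05: p < α → reject H₀

reject H₀: yes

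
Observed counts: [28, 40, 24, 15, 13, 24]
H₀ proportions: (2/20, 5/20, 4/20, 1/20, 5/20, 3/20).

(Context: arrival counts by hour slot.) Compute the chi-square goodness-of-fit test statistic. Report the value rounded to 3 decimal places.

test statistic = 37.500

n = 144; E_i = n·p_i = [14.40, 36.00, 28.80, 7.20, 36.00, 21.60]
χ² = (28−14.40)²/14.40 + (40−36.00)²/36.00 + (24−28.80)²/28.80 + (15−7.20)²/7.20 + (13−36.00)²/36.00 + (24−21.60)²/21.60 = 37.5000
df = 5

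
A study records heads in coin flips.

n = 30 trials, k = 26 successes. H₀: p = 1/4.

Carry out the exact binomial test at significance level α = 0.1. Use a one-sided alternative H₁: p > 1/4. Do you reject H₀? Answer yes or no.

reject H₀: yes

Exact binomial: n=30, k=26, p₀=1/4=0.2500
P(X≥26) from Σ C(n,i)·p₀^i·(1−p₀)^(n−i)
p-value (one-sided, H₁ greater) = 0.00000
At α=0.1: p < α → reject H₀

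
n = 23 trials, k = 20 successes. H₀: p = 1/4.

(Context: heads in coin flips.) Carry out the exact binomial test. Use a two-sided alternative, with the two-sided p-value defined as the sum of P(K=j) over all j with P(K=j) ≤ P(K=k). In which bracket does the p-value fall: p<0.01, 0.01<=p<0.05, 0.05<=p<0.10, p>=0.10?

Exact binomial: n=23, k=20, p₀=1/4=0.2500
P(X=j) = C(n,j)·p₀^j·(1−p₀)^(n−j); p = Σ P(X=j) over j with P(X=j) ≤ P(X=20)
p-value (two-sided) = 0.00000
→ bracket: p<0.01

p-value bracket: p<0.01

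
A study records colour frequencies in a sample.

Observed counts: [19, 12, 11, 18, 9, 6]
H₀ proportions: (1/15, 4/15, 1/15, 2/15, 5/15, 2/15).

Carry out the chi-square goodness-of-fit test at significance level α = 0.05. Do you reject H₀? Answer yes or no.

n = 75; E_i = n·p_i = [5.00, 20.00, 5.00, 10.00, 25.00, 10.00]
χ² = (19−5.00)²/5.00 + (12−20.00)²/20.00 + (11−5.00)²/5.00 + (18−10.00)²/10.00 + (9−25.00)²/25.00 + (6−10.00)²/10.00 = 67.8400
df = 5
p-value (upper-tail) = 0.00000
At α=0.05: p < α → reject H₀

reject H₀: yes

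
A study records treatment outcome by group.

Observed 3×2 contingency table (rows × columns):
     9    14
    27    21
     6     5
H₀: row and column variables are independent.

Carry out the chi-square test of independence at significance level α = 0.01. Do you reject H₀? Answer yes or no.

Row totals [23, 48, 11], col totals [42, 40], n=82
χ² = (9−11.78)²/11.78 + (14−11.22)²/11.22 + (27−24.59)²/24.59 + (21−23.41)²/23.41 + (6−5.63)²/5.63 + (5−5.37)²/5.37 = 1.8802
df = 2
p-value (upper-tail) = 0.39059
At α=0.01: p ≥ α → fail to reject H₀

reject H₀: no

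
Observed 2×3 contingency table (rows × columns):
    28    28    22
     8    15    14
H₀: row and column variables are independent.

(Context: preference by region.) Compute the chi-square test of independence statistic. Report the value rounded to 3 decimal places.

Row totals [78, 37], col totals [36, 43, 36], n=115
χ² = (28−24.42)²/24.42 + (28−29.17)²/29.17 + (22−24.42)²/24.42 + (8−11.58)²/11.58 + (15−13.83)²/13.83 + (14−11.58)²/11.58 = 2.5223
df = 2

test statistic = 2.522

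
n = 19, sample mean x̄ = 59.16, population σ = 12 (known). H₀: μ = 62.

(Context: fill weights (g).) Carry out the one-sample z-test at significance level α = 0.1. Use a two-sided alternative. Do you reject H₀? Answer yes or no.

reject H₀: no

SE = σ/√n = 12/√19 = 2.7530
z = (x̄−μ₀)/SE = (59.16−62)/2.7530 = -1.0316
p-value (two-sided) = 0.30226
At α=0.1: p ≥ α → fail to reject H₀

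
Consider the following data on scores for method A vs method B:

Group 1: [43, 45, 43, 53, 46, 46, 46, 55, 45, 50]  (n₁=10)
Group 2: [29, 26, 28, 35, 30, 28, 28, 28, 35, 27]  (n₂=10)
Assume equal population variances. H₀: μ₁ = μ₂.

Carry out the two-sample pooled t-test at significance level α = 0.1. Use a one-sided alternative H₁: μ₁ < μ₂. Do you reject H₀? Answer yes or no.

reject H₀: no

x̄₁=47.200, s₁=4.104, n₁=10
x̄₂=29.400, s₂=3.134, n₂=10
s_p² = [9·4.104² + 9·3.134²]/18 = 13.3333
SE = √(s_p²·(1/10+1/10)) = 1.6330
t = (47.200−29.400)/1.6330 = 10.9002
df = 18
p-value (one-sided, H₁ less) = 1.00000
At α=0.1: p ≥ α → fail to reject H₀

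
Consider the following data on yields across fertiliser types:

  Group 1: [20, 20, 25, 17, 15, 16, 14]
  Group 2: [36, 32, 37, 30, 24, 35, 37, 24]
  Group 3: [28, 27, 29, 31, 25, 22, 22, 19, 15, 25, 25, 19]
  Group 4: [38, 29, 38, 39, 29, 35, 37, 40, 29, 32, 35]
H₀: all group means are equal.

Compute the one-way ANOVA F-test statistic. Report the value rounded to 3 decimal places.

Group means [18.14, 31.88, 23.92, 34.64], grand mean 27.632
SSB = Σnᵢ(x̄ᵢ−x̄)² = 1479.648; SSW = ΣΣ(x−x̄ᵢ)² = 713.194
MSB = 1479.648/3 = 493.2159; MSW = 713.194/34 = 20.9763
F = MSB/MSW = 23.5130
df = (3, 34)

test statistic = 23.513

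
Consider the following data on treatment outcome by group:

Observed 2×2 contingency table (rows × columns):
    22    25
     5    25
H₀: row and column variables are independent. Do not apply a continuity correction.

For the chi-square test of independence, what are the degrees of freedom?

degrees of freedom = 1

df = (r−1)(c−1) = (2−1)·(2−1) = 1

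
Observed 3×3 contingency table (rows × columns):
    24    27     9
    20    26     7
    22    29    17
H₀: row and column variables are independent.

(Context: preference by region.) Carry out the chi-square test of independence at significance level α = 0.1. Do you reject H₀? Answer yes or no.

Row totals [60, 53, 68], col totals [66, 82, 33], n=181
χ² = (24−21.88)²/21.88 + (27−27.18)²/27.18 + (9−10.94)²/10.94 + (20−19.33)²/19.33 + (26−24.01)²/24.01 + (7−9.66)²/9.66 + (22−24.80)²/24.80 + (29−30.81)²/30.81 + (17−12.40)²/12.40 = 3.6024
df = 4
p-value (upper-tail) = 0.46248
At α=0.1: p ≥ α → fail to reject H₀

reject H₀: no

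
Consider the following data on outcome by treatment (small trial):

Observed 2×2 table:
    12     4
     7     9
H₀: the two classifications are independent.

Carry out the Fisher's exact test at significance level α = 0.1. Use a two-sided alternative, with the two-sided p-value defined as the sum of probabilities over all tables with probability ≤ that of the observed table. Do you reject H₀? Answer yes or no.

reject H₀: no

Margins: r₁=16, r₂=16, c₁=19, c₂=13, n=32
p_obs = C(16,12)·C(16,7)/C(32,19); sum pmf over tables with pmf ≤ p_obs
p-value (two-sided) = 0.14888
At α=0.1: p ≥ α → fail to reject H₀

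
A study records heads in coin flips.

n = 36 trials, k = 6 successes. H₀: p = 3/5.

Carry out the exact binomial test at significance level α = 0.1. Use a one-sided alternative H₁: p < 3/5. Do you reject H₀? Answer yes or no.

Exact binomial: n=36, k=6, p₀=3/5=0.6000
P(X≤6) from Σ C(n,i)·p₀^i·(1−p₀)^(n−i)
p-value (one-sided, H₁ less) = 0.00000
At α=0.1: p < α → reject H₀

reject H₀: yes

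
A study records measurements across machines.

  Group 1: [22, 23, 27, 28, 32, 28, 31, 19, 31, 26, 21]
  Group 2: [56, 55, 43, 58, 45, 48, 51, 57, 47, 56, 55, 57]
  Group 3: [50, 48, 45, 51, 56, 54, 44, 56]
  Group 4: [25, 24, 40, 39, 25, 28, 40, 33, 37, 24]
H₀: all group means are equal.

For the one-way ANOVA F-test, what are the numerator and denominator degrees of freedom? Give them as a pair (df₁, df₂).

k = 4 groups, N = 41 total
df = (k−1, N−k) = (4−1, 41−4) = (3, 37)

degrees of freedom = [3, 37]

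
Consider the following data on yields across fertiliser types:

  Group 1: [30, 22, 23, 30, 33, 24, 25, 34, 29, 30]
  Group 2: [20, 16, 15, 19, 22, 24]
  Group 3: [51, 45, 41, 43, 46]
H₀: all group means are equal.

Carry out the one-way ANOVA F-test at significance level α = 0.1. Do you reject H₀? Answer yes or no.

Group means [28.00, 19.33, 45.20], grand mean 29.619
SSB = Σnᵢ(x̄ᵢ−x̄)² = 1874.819; SSW = ΣΣ(x−x̄ᵢ)² = 276.133
MSB = 1874.819/2 = 937.4095; MSW = 276.133/18 = 15.3407
F = MSB/MSW = 61.1059
df = (2, 18)
p-value (upper-tail) = 0.00000
At α=0.1: p < α → reject H₀

reject H₀: yes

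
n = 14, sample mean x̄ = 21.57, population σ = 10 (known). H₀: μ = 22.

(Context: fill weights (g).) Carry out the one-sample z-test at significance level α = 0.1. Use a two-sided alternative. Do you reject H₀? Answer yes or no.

reject H₀: no

SE = σ/√n = 10/√14 = 2.6726
z = (x̄−μ₀)/SE = (21.57−22)/2.6726 = -0.1609
p-value (two-sided) = 0.87218
At α=0.1: p ≥ α → fail to reject H₀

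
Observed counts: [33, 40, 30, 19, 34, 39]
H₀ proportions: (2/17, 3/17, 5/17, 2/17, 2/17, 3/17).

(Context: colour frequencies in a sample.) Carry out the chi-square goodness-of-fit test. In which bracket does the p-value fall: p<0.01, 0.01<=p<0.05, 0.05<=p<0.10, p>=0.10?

p-value bracket: p<0.01

n = 195; E_i = n·p_i = [22.94, 34.41, 57.35, 22.94, 22.94, 34.41]
χ² = (33−22.94)²/22.94 + (40−34.41)²/34.41 + (30−57.35)²/57.35 + (19−22.94)²/22.94 + (34−22.94)²/22.94 + (39−34.41)²/34.41 = 24.9829
df = 5
p-value (upper-tail) = 0.00014
→ bracket: p<0.01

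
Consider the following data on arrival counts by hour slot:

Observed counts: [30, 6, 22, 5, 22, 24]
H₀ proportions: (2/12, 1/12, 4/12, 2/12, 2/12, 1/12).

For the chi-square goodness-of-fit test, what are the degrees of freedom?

degrees of freedom = 5

df = k − 1 = 6 − 1 = 5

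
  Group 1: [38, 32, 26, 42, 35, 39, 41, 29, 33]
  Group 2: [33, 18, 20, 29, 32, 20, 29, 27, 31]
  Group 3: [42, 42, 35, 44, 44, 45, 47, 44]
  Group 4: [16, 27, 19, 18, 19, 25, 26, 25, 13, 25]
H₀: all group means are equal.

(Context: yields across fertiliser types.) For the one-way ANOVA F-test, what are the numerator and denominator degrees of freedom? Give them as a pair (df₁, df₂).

degrees of freedom = [3, 32]

k = 4 groups, N = 36 total
df = (k−1, N−k) = (4−1, 36−4) = (3, 32)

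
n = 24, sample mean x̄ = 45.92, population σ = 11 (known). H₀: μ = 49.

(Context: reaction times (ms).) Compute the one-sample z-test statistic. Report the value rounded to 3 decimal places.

test statistic = -1.372

SE = σ/√n = 11/√24 = 2.2454
z = (x̄−μ₀)/SE = (45.92−49)/2.2454 = -1.3717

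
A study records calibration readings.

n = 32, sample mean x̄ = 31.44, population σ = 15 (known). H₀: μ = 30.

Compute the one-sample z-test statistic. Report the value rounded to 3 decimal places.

SE = σ/√n = 15/√32 = 2.6517
z = (x̄−μ₀)/SE = (31.44−30)/2.6517 = 0.5431

test statistic = 0.543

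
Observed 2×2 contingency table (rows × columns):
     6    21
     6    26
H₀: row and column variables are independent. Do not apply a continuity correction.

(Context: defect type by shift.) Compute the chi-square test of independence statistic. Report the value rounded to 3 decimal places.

test statistic = 0.109

Row totals [27, 32], col totals [12, 47], n=59
χ² = (6−5.49)²/5.49 + (21−21.51)²/21.51 + (6−6.51)²/6.51 + (26−25.49)²/25.49 = 0.1090
df = 1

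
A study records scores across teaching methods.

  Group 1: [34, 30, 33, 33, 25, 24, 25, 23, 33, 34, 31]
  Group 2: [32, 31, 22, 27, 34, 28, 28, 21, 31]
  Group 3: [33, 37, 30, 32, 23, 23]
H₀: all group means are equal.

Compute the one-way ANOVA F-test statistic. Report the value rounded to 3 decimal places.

Group means [29.55, 28.22, 29.67], grand mean 29.115
SSB = Σnᵢ(x̄ᵢ−x̄)² = 11.038; SSW = ΣΣ(x−x̄ᵢ)² = 507.616
MSB = 11.038/2 = 5.5188; MSW = 507.616/23 = 22.0703
F = MSB/MSW = 0.2501
df = (2, 23)

test statistic = 0.250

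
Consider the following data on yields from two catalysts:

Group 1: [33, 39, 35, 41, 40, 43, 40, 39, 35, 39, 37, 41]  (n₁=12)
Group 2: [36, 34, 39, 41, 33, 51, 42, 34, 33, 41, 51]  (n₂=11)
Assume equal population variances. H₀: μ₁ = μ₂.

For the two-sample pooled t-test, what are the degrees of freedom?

degrees of freedom = 21

df = n₁ + n₂ − 2 = 12 + 11 − 2 = 21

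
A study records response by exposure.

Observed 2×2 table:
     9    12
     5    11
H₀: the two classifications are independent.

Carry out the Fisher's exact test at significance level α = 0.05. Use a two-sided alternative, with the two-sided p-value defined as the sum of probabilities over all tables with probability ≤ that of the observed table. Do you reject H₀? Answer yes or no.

Margins: r₁=21, r₂=16, c₁=14, c₂=23, n=37
p_obs = C(21,9)·C(16,5)/C(37,14); sum pmf over tables with pmf ≤ p_obs
p-value (two-sided) = 0.51535
At α=0.05: p ≥ α → fail to reject H₀

reject H₀: no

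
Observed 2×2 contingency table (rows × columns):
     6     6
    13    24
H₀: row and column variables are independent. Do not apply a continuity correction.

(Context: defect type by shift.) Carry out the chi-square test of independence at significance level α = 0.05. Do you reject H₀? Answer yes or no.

Row totals [12, 37], col totals [19, 30], n=49
χ² = (6−4.65)²/4.65 + (6−7.35)²/7.35 + (13−14.35)²/14.35 + (24−22.65)²/22.65 = 0.8434
df = 1
p-value (upper-tail) = 0.35843
At α=0.05: p ≥ α → fail to reject H₀

reject H₀: no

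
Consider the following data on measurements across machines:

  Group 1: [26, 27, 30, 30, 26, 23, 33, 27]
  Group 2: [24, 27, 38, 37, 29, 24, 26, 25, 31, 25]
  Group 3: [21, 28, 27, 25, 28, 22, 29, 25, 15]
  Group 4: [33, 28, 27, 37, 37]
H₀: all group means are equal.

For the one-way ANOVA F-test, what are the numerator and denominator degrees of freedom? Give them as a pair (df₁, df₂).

degrees of freedom = [3, 28]

k = 4 groups, N = 32 total
df = (k−1, N−k) = (4−1, 32−4) = (3, 28)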